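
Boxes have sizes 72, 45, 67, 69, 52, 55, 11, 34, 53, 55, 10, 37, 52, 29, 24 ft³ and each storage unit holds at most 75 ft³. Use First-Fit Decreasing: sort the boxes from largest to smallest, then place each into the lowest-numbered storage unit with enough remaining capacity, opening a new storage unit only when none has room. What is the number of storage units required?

11 storage units

Sorted descending: 72, 69, 67, 55, 55, 53, 52, 52, 45, 37, 34, 29, 24, 11, 10.
storage unit 1: place 72 ft³, 3 ft³ left
storage unit 2: place 69 ft³, 6 ft³ left
storage unit 3: place 67 ft³, 8 ft³ left
storage unit 4: place 55 ft³, 20 ft³ left
storage unit 5: place 55 ft³, 20 ft³ left
storage unit 6: place 53 ft³, 22 ft³ left
storage unit 7: place 52 ft³, 23 ft³ left
storage unit 8: place 52 ft³, 23 ft³ left
storage unit 9: place 45 ft³, 30 ft³ left
storage unit 10: place 37 ft³, 38 ft³ left
storage unit 10: place 34 ft³, 4 ft³ left
storage unit 9: place 29 ft³, 1 ft³ left
storage unit 11: place 24 ft³, 51 ft³ left
storage unit 4: place 11 ft³, 9 ft³ left
storage unit 5: place 10 ft³, 10 ft³ left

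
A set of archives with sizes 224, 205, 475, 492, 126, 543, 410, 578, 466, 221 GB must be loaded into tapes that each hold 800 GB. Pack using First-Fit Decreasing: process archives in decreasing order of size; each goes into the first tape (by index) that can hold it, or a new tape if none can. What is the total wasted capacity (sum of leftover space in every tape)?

1060

Sorted descending: 578, 543, 492, 475, 466, 410, 224, 221, 205, 126.
578 GB → tape 1 (remaining 222 GB)
543 GB → tape 2 (remaining 257 GB)
492 GB → tape 3 (remaining 308 GB)
475 GB → tape 4 (remaining 325 GB)
466 GB → tape 5 (remaining 334 GB)
410 GB → tape 6 (remaining 390 GB)
224 GB → tape 2 (remaining 33 GB)
221 GB → tape 1 (remaining 1 GB)
205 GB → tape 3 (remaining 103 GB)
126 GB → tape 4 (remaining 199 GB)
6 tapes × 800 GB = 4800 GB; used 3740 GB; unused 1060 GB.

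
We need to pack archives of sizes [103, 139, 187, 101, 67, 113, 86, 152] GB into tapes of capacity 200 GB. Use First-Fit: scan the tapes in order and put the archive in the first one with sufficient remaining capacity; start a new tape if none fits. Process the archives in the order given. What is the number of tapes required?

103 GB → tape 1 (remaining 97 GB)
139 GB → tape 2 (remaining 61 GB)
187 GB → tape 3 (remaining 13 GB)
101 GB → tape 4 (remaining 99 GB)
67 GB → tape 1 (remaining 30 GB)
113 GB → tape 5 (remaining 87 GB)
86 GB → tape 4 (remaining 13 GB)
152 GB → tape 6 (remaining 48 GB)

6 tapes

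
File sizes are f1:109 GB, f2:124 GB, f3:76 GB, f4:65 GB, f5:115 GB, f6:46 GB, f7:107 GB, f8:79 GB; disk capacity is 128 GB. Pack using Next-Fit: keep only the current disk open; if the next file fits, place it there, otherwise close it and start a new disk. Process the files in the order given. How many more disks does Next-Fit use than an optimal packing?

1

Next-Fit: [109] [124] [76] [65] [115] [46] [107] [79] → 8 disks.
7 files exceed 64 GB (half the capacity), and no two of those can share a disk, so at least 7 disks are needed.
An optimal packing achieves that bound: [124] [115] [109] [107] [79,46] [76] [65] → 7 disks.
Excess: 8 − 7 = 1.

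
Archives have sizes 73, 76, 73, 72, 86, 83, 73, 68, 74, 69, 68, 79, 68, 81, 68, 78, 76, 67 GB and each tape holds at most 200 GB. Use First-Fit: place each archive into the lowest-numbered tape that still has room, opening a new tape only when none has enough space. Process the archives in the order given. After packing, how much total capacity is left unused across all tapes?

73 GB → tape 1 (remaining 127 GB)
76 GB → tape 1 (remaining 51 GB)
73 GB → tape 2 (remaining 127 GB)
72 GB → tape 2 (remaining 55 GB)
86 GB → tape 3 (remaining 114 GB)
83 GB → tape 3 (remaining 31 GB)
73 GB → tape 4 (remaining 127 GB)
68 GB → tape 4 (remaining 59 GB)
74 GB → tape 5 (remaining 126 GB)
69 GB → tape 5 (remaining 57 GB)
68 GB → tape 6 (remaining 132 GB)
79 GB → tape 6 (remaining 53 GB)
68 GB → tape 7 (remaining 132 GB)
81 GB → tape 7 (remaining 51 GB)
68 GB → tape 8 (remaining 132 GB)
78 GB → tape 8 (remaining 54 GB)
76 GB → tape 9 (remaining 124 GB)
67 GB → tape 9 (remaining 57 GB)
9 tapes × 200 GB = 1800 GB; used 1332 GB; unused 468 GB.

468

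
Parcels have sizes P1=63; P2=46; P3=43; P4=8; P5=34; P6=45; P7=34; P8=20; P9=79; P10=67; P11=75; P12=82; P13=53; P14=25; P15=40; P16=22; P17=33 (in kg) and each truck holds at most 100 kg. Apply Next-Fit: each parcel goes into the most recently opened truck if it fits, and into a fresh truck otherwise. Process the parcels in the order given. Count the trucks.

10 trucks

Put P1 (63 kg) in truck 1; 37 kg remain.
Put P2 (46 kg) in truck 2; 54 kg remain.
Put P3 (43 kg) in truck 2; 11 kg remain.
Put P4 (8 kg) in truck 2; 3 kg remain.
Put P5 (34 kg) in truck 3; 66 kg remain.
Put P6 (45 kg) in truck 3; 21 kg remain.
Put P7 (34 kg) in truck 4; 66 kg remain.
Put P8 (20 kg) in truck 4; 46 kg remain.
Put P9 (79 kg) in truck 5; 21 kg remain.
Put P10 (67 kg) in truck 6; 33 kg remain.
Put P11 (75 kg) in truck 7; 25 kg remain.
Put P12 (82 kg) in truck 8; 18 kg remain.
Put P13 (53 kg) in truck 9; 47 kg remain.
Put P14 (25 kg) in truck 9; 22 kg remain.
Put P15 (40 kg) in truck 10; 60 kg remain.
Put P16 (22 kg) in truck 10; 38 kg remain.
Put P17 (33 kg) in truck 10; 5 kg remain.
Final trucks: [63] [46,43,8] [34,45] [34,20] [79] [67] [75] [82] [53,25] [40,22,33].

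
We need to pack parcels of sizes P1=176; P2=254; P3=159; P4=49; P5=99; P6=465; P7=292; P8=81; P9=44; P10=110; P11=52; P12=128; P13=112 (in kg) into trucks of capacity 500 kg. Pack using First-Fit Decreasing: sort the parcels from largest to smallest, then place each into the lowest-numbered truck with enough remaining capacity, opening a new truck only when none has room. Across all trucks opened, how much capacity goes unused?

479

Sorted descending: 465, 292, 254, 176, 159, 128, 112, 110, 99, 81, 52, 49, 44.
truck 1: place 465 kg, 35 kg left
truck 2: place 292 kg, 208 kg left
truck 3: place 254 kg, 246 kg left
truck 2: place 176 kg, 32 kg left
truck 3: place 159 kg, 87 kg left
truck 4: place 128 kg, 372 kg left
truck 4: place 112 kg, 260 kg left
truck 4: place 110 kg, 150 kg left
truck 4: place 99 kg, 51 kg left
truck 3: place 81 kg, 6 kg left
truck 5: place 52 kg, 448 kg left
truck 4: place 49 kg, 2 kg left
truck 5: place 44 kg, 404 kg left
5 trucks × 500 kg = 2500 kg; used 2021 kg; unused 479 kg.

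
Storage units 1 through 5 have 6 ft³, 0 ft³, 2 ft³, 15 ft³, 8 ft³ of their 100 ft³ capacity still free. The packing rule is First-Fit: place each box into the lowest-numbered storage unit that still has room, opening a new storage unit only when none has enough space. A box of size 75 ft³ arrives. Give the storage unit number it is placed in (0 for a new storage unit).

0

No storage unit has ≥ 75 ft³ free, so a new storage unit is opened.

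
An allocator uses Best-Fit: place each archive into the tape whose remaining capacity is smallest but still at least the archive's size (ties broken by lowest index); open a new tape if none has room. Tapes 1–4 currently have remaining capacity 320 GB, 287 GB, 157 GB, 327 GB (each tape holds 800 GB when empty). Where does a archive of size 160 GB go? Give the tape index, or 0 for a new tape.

Tapes with room: tape 1 (320 GB), tape 2 (287 GB), tape 4 (327 GB).
Tightest fit is tape 2 with 287 GB free.

2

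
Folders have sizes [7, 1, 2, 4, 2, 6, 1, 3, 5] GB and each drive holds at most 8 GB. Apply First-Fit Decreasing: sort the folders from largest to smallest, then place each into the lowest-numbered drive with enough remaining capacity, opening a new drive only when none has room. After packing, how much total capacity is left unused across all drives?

1

Sorted descending: 7, 6, 5, 4, 3, 2, 2, 1, 1.
Put 7 GB in drive 1; 1 GB remain.
Put 6 GB in drive 2; 2 GB remain.
Put 5 GB in drive 3; 3 GB remain.
Put 4 GB in drive 4; 4 GB remain.
Put 3 GB in drive 3; 0 GB remain.
Put 2 GB in drive 2; 0 GB remain.
Put 2 GB in drive 4; 2 GB remain.
Put 1 GB in drive 1; 0 GB remain.
Put 1 GB in drive 4; 1 GB remain.
4 drives × 8 GB = 32 GB; used 31 GB; unused 1 GB.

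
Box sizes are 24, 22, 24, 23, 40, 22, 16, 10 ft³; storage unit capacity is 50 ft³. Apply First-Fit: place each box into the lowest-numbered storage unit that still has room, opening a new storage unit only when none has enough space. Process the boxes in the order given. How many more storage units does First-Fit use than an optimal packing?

0

First-Fit: [24,22] [24,23] [40,10] [22,16] → 4 storage units.
Total size 181 ft³; any packing needs at least ⌈181/50⌉ = 4 storage units.
So 4 is already optimal.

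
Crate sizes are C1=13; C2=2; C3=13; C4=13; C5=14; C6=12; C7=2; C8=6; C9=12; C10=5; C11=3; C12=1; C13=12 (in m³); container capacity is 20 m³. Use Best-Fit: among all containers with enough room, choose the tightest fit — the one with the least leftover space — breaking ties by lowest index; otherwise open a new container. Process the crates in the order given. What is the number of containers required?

7

C1 (13 m³) → container 1 (remaining 7 m³)
C2 (2 m³) → container 1 (remaining 5 m³)
C3 (13 m³) → container 2 (remaining 7 m³)
C4 (13 m³) → container 3 (remaining 7 m³)
C5 (14 m³) → container 4 (remaining 6 m³)
C6 (12 m³) → container 5 (remaining 8 m³)
C7 (2 m³) → container 1 (remaining 3 m³)
C8 (6 m³) → container 4 (remaining 0 m³)
C9 (12 m³) → container 6 (remaining 8 m³)
C10 (5 m³) → container 2 (remaining 2 m³)
C11 (3 m³) → container 1 (remaining 0 m³)
C12 (1 m³) → container 2 (remaining 1 m³)
C13 (12 m³) → container 7 (remaining 8 m³)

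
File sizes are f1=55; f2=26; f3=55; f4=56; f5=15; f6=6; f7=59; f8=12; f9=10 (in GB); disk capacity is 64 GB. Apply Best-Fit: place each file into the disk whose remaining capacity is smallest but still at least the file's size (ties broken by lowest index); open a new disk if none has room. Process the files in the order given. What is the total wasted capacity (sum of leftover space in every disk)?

disk 1: place f1 (55 GB), 9 GB left
disk 2: place f2 (26 GB), 38 GB left
disk 3: place f3 (55 GB), 9 GB left
disk 4: place f4 (56 GB), 8 GB left
disk 2: place f5 (15 GB), 23 GB left
disk 4: place f6 (6 GB), 2 GB left
disk 5: place f7 (59 GB), 5 GB left
disk 2: place f8 (12 GB), 11 GB left
disk 2: place f9 (10 GB), 1 GB left
5 disks × 64 GB = 320 GB; used 294 GB; unused 26 GB.

26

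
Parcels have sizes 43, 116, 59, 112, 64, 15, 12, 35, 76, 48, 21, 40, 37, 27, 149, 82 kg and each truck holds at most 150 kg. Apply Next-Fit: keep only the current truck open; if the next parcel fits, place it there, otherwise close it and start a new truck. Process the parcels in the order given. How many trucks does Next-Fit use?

9

43 kg → truck 1 (remaining 107 kg)
116 kg → truck 2 (remaining 34 kg)
59 kg → truck 3 (remaining 91 kg)
112 kg → truck 4 (remaining 38 kg)
64 kg → truck 5 (remaining 86 kg)
15 kg → truck 5 (remaining 71 kg)
12 kg → truck 5 (remaining 59 kg)
35 kg → truck 5 (remaining 24 kg)
76 kg → truck 6 (remaining 74 kg)
48 kg → truck 6 (remaining 26 kg)
21 kg → truck 6 (remaining 5 kg)
40 kg → truck 7 (remaining 110 kg)
37 kg → truck 7 (remaining 73 kg)
27 kg → truck 7 (remaining 46 kg)
149 kg → truck 8 (remaining 1 kg)
82 kg → truck 9 (remaining 68 kg)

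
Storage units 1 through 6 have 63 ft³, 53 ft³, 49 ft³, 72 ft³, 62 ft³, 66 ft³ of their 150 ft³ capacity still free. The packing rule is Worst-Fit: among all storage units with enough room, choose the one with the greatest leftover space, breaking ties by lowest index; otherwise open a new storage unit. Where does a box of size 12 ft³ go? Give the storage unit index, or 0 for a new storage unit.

4

Storage units with room: storage unit 1 (63 ft³), storage unit 2 (53 ft³), storage unit 3 (49 ft³), storage unit 4 (72 ft³), storage unit 5 (62 ft³), storage unit 6 (66 ft³).
Most room is storage unit 4 with 72 ft³ free.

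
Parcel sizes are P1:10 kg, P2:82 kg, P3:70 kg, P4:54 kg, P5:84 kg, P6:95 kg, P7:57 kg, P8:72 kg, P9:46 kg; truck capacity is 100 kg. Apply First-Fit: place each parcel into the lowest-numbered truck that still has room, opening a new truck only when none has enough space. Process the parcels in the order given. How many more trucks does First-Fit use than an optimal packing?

First-Fit: [10,82] [70] [54,46] [84] [95] [57] [72] → 7 trucks.
7 parcels exceed 50 kg (half the capacity), and no two of those can share a truck, so at least 7 trucks are needed.
So 7 is already optimal.

0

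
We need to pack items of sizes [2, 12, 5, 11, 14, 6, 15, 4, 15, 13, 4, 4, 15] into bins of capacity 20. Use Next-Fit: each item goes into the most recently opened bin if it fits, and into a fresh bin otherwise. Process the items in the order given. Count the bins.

7

Put 2 in bin 1; 18 remain.
Put 12 in bin 1; 6 remain.
Put 5 in bin 1; 1 remain.
Put 11 in bin 2; 9 remain.
Put 14 in bin 3; 6 remain.
Put 6 in bin 3; 0 remain.
Put 15 in bin 4; 5 remain.
Put 4 in bin 4; 1 remain.
Put 15 in bin 5; 5 remain.
Put 13 in bin 6; 7 remain.
Put 4 in bin 6; 3 remain.
Put 4 in bin 7; 16 remain.
Put 15 in bin 7; 1 remain.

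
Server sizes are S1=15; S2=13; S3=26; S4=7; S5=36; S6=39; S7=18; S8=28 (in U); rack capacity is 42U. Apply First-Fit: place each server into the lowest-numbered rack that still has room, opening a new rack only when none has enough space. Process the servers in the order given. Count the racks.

rack 1: place S1 (15U), 27U left
rack 1: place S2 (13U), 14U left
rack 2: place S3 (26U), 16U left
rack 1: place S4 (7U), 7U left
rack 3: place S5 (36U), 6U left
rack 4: place S6 (39U), 3U left
rack 5: place S7 (18U), 24U left
rack 6: place S8 (28U), 14U left

6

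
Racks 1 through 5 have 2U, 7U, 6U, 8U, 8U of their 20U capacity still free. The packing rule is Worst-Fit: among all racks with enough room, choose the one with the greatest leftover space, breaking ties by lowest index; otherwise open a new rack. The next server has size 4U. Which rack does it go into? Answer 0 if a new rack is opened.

Racks with room: rack 2 (7U), rack 3 (6U), rack 4 (8U), rack 5 (8U).
Most room is rack 4 with 8U free.

4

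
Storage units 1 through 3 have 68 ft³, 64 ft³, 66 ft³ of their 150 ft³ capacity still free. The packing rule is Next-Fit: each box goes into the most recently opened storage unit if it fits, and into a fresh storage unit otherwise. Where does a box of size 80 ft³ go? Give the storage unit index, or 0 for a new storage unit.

0

Next-Fit only looks at storage unit 3, which has 66 ft³ free.
80 ft³ does not fit, so a new storage unit is opened.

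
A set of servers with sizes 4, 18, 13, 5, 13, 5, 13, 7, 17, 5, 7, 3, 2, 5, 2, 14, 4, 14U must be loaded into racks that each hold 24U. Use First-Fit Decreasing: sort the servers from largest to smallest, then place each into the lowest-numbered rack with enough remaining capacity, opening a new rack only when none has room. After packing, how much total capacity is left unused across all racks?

Sorted descending: 18, 17, 14, 14, 13, 13, 13, 7, 7, 5, 5, 5, 5, 4, 4, 3, 2, 2.
rack 1: place 18U, 6U left
rack 2: place 17U, 7U left
rack 3: place 14U, 10U left
rack 4: place 14U, 10U left
rack 5: place 13U, 11U left
rack 6: place 13U, 11U left
rack 7: place 13U, 11U left
rack 2: place 7U, 0U left
rack 3: place 7U, 3U left
rack 1: place 5U, 1U left
rack 4: place 5U, 5U left
rack 4: place 5U, 0U left
rack 5: place 5U, 6U left
rack 5: place 4U, 2U left
rack 6: place 4U, 7U left
rack 3: place 3U, 0U left
rack 5: place 2U, 0U left
rack 6: place 2U, 5U left
7 racks × 24U = 168U; used 151U; unused 17U.

17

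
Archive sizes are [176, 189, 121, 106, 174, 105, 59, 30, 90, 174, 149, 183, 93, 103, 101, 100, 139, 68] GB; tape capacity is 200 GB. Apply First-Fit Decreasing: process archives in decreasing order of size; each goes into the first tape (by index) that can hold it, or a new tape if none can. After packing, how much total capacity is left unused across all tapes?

Sorted descending: 189, 183, 176, 174, 174, 149, 139, 121, 106, 105, 103, 101, 100, 93, 90, 68, 59, 30.
tape 1: place 189 GB, 11 GB left
tape 2: place 183 GB, 17 GB left
tape 3: place 176 GB, 24 GB left
tape 4: place 174 GB, 26 GB left
tape 5: place 174 GB, 26 GB left
tape 6: place 149 GB, 51 GB left
tape 7: place 139 GB, 61 GB left
tape 8: place 121 GB, 79 GB left
tape 9: place 106 GB, 94 GB left
tape 10: place 105 GB, 95 GB left
tape 11: place 103 GB, 97 GB left
tape 12: place 101 GB, 99 GB left
tape 13: place 100 GB, 100 GB left
tape 9: place 93 GB, 1 GB left
tape 10: place 90 GB, 5 GB left
tape 8: place 68 GB, 11 GB left
tape 7: place 59 GB, 2 GB left
tape 6: place 30 GB, 21 GB left
13 tapes × 200 GB = 2600 GB; used 2160 GB; unused 440 GB.

440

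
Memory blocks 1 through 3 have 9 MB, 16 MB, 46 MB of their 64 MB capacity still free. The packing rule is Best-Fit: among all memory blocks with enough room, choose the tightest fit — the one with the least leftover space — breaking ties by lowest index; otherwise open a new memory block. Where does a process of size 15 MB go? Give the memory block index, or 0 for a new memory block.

2

Memory blocks with room: memory block 2 (16 MB), memory block 3 (46 MB).
Tightest fit is memory block 2 with 16 MB free.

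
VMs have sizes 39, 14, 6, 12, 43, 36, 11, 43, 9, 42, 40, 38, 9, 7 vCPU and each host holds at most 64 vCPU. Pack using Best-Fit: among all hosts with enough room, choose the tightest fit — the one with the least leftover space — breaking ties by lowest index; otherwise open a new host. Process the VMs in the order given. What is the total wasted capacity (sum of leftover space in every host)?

99

host 1: place 39 vCPU, 25 vCPU left
host 1: place 14 vCPU, 11 vCPU left
host 1: place 6 vCPU, 5 vCPU left
host 2: place 12 vCPU, 52 vCPU left
host 2: place 43 vCPU, 9 vCPU left
host 3: place 36 vCPU, 28 vCPU left
host 3: place 11 vCPU, 17 vCPU left
host 4: place 43 vCPU, 21 vCPU left
host 2: place 9 vCPU, 0 vCPU left
host 5: place 42 vCPU, 22 vCPU left
host 6: place 40 vCPU, 24 vCPU left
host 7: place 38 vCPU, 26 vCPU left
host 3: place 9 vCPU, 8 vCPU left
host 3: place 7 vCPU, 1 vCPU left
7 hosts × 64 vCPU = 448 vCPU; used 349 vCPU; unused 99 vCPU.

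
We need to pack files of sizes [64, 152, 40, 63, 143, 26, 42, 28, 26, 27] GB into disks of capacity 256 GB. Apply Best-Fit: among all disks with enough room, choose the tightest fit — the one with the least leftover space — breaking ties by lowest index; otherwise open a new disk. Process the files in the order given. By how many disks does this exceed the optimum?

Best-Fit: [64,152,40] [63,143,26] [42,28,26,27] → 3 disks.
Total size 611 GB; any packing needs at least ⌈611/256⌉ = 3 disks.
So 3 is already optimal.

0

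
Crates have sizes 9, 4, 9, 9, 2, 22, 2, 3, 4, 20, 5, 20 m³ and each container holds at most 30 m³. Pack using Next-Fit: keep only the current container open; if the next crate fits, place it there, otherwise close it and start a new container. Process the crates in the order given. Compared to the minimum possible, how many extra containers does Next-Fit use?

Next-Fit: [9,4,9] [9,2] [22,2,3] [4,20,5] [20] → 5 containers.
Total size 109 m³; any packing needs at least ⌈109/30⌉ = 4 containers.
An optimal packing achieves that bound: [22,5,3] [20,9] [20,9] [9,4,4,2,2] → 4 containers.
Excess: 5 − 4 = 1.

1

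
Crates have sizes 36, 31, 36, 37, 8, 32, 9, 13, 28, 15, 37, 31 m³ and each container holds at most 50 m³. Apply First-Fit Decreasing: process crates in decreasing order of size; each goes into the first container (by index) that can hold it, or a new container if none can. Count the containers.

Sorted descending: 37, 37, 36, 36, 32, 31, 31, 28, 15, 13, 9, 8.
container 1: place 37 m³, 13 m³ left
container 2: place 37 m³, 13 m³ left
container 3: place 36 m³, 14 m³ left
container 4: place 36 m³, 14 m³ left
container 5: place 32 m³, 18 m³ left
container 6: place 31 m³, 19 m³ left
container 7: place 31 m³, 19 m³ left
container 8: place 28 m³, 22 m³ left
container 5: place 15 m³, 3 m³ left
container 1: place 13 m³, 0 m³ left
container 2: place 9 m³, 4 m³ left
container 3: place 8 m³, 6 m³ left
Final containers: [37,13] [37,9] [36,8] [36] [32,15] [31] [31] [28].

8 containers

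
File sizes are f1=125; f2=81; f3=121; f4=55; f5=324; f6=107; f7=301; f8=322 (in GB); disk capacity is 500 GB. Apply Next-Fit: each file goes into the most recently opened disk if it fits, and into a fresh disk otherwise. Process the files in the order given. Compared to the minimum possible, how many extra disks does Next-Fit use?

1

Next-Fit: [125,81,121,55] [324,107] [301] [322] → 4 disks.
Total size 1436 GB; any packing needs at least ⌈1436/500⌉ = 3 disks.
An optimal packing achieves that bound: [324,125] [322,121,55] [301,107,81] → 3 disks.
Excess: 4 − 3 = 1.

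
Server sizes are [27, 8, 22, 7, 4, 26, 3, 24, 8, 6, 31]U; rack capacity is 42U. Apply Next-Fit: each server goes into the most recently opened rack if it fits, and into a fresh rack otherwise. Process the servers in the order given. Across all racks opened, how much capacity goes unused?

27U → rack 1 (remaining 15U)
8U → rack 1 (remaining 7U)
22U → rack 2 (remaining 20U)
7U → rack 2 (remaining 13U)
4U → rack 2 (remaining 9U)
26U → rack 3 (remaining 16U)
3U → rack 3 (remaining 13U)
24U → rack 4 (remaining 18U)
8U → rack 4 (remaining 10U)
6U → rack 4 (remaining 4U)
31U → rack 5 (remaining 11U)
5 racks × 42U = 210U; used 166U; unused 44U.

44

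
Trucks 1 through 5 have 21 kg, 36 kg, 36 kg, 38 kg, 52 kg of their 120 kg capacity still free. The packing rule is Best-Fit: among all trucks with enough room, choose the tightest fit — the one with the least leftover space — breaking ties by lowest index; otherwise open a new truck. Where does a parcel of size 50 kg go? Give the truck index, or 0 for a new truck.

Trucks with room: truck 5 (52 kg).
Tightest fit is truck 5 with 52 kg free.

5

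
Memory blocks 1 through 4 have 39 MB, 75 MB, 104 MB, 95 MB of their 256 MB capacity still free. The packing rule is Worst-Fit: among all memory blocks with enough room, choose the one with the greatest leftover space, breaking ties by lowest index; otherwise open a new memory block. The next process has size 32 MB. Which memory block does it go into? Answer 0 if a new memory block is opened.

Memory blocks with room: memory block 1 (39 MB), memory block 2 (75 MB), memory block 3 (104 MB), memory block 4 (95 MB).
Most room is memory block 3 with 104 MB free.

3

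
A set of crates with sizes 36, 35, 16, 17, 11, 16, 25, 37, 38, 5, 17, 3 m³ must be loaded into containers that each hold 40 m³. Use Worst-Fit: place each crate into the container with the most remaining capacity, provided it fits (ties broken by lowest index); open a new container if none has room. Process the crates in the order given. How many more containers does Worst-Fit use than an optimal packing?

1

Worst-Fit: [36] [35] [16,17] [11,16] [25,5] [37] [38] [17,3] → 8 containers.
Total size 256 m³; any packing needs at least ⌈256/40⌉ = 7 containers.
An optimal packing achieves that bound: [38] [37,3] [36] [35,5] [25,11] [17,17] [16,16] → 7 containers.
Excess: 8 − 7 = 1.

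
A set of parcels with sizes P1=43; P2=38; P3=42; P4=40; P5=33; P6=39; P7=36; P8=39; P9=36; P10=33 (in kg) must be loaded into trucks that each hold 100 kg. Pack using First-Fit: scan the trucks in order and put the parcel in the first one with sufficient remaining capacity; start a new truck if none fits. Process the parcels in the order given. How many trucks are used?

5 trucks

truck 1: place P1 (43 kg), 57 kg left
truck 1: place P2 (38 kg), 19 kg left
truck 2: place P3 (42 kg), 58 kg left
truck 2: place P4 (40 kg), 18 kg left
truck 3: place P5 (33 kg), 67 kg left
truck 3: place P6 (39 kg), 28 kg left
truck 4: place P7 (36 kg), 64 kg left
truck 4: place P8 (39 kg), 25 kg left
truck 5: place P9 (36 kg), 64 kg left
truck 5: place P10 (33 kg), 31 kg left
Final trucks: [43,38] [42,40] [33,39] [36,39] [36,33].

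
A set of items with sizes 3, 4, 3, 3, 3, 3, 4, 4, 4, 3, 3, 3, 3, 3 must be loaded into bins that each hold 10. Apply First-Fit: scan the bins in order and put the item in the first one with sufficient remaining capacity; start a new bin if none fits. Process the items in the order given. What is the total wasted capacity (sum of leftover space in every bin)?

4

bin 1: place 3, 7 left
bin 1: place 4, 3 left
bin 1: place 3, 0 left
bin 2: place 3, 7 left
bin 2: place 3, 4 left
bin 2: place 3, 1 left
bin 3: place 4, 6 left
bin 3: place 4, 2 left
bin 4: place 4, 6 left
bin 4: place 3, 3 left
bin 4: place 3, 0 left
bin 5: place 3, 7 left
bin 5: place 3, 4 left
bin 5: place 3, 1 left
5 bins × 10 = 50; used 46; unused 4.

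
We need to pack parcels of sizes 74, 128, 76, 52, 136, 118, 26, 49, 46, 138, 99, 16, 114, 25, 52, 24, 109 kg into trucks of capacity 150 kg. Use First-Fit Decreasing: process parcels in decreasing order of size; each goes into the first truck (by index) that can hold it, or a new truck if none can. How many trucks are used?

Sorted descending: 138, 136, 128, 118, 114, 109, 99, 76, 74, 52, 52, 49, 46, 26, 25, 24, 16.
truck 1: place 138 kg, 12 kg left
truck 2: place 136 kg, 14 kg left
truck 3: place 128 kg, 22 kg left
truck 4: place 118 kg, 32 kg left
truck 5: place 114 kg, 36 kg left
truck 6: place 109 kg, 41 kg left
truck 7: place 99 kg, 51 kg left
truck 8: place 76 kg, 74 kg left
truck 8: place 74 kg, 0 kg left
truck 9: place 52 kg, 98 kg left
truck 9: place 52 kg, 46 kg left
truck 7: place 49 kg, 2 kg left
truck 9: place 46 kg, 0 kg left
truck 4: place 26 kg, 6 kg left
truck 5: place 25 kg, 11 kg left
truck 6: place 24 kg, 17 kg left
truck 3: place 16 kg, 6 kg left
Final trucks: [138] [136] [128,16] [118,26] [114,25] [109,24] [99,49] [76,74] [52,52,46].

9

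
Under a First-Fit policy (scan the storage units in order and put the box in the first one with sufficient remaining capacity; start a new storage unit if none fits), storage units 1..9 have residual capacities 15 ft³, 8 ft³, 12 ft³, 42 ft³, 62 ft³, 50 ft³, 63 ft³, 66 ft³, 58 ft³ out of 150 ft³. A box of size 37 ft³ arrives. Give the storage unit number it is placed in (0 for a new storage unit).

4

Storage units with room: storage unit 4 (42 ft³), storage unit 5 (62 ft³), storage unit 6 (50 ft³), storage unit 7 (63 ft³), storage unit 8 (66 ft³), storage unit 9 (58 ft³).
The first with room is storage unit 4.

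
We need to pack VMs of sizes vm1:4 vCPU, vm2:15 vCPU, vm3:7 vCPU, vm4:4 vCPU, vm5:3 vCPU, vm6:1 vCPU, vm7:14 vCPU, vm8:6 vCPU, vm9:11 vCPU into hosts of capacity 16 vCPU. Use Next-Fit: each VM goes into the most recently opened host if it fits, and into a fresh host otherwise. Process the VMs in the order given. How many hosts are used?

6 hosts

vm1 (4 vCPU) → host 1 (remaining 12 vCPU)
vm2 (15 vCPU) → host 2 (remaining 1 vCPU)
vm3 (7 vCPU) → host 3 (remaining 9 vCPU)
vm4 (4 vCPU) → host 3 (remaining 5 vCPU)
vm5 (3 vCPU) → host 3 (remaining 2 vCPU)
vm6 (1 vCPU) → host 3 (remaining 1 vCPU)
vm7 (14 vCPU) → host 4 (remaining 2 vCPU)
vm8 (6 vCPU) → host 5 (remaining 10 vCPU)
vm9 (11 vCPU) → host 6 (remaining 5 vCPU)
Final hosts: [4] [15] [7,4,3,1] [14] [6] [11].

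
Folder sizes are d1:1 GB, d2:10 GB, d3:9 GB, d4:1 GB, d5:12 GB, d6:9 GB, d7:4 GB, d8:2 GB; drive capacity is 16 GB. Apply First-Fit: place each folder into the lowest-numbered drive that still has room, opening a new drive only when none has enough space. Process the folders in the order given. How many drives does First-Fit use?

4

d1 (1 GB) → drive 1 (remaining 15 GB)
d2 (10 GB) → drive 1 (remaining 5 GB)
d3 (9 GB) → drive 2 (remaining 7 GB)
d4 (1 GB) → drive 1 (remaining 4 GB)
d5 (12 GB) → drive 3 (remaining 4 GB)
d6 (9 GB) → drive 4 (remaining 7 GB)
d7 (4 GB) → drive 1 (remaining 0 GB)
d8 (2 GB) → drive 2 (remaining 5 GB)
Final drives: [1,10,1,4] [9,2] [12] [9].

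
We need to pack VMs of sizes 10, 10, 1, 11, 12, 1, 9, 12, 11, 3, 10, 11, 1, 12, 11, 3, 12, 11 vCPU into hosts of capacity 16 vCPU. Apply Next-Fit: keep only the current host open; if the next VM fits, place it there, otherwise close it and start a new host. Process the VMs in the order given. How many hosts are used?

host 1: place 10 vCPU, 6 vCPU left
host 2: place 10 vCPU, 6 vCPU left
host 2: place 1 vCPU, 5 vCPU left
host 3: place 11 vCPU, 5 vCPU left
host 4: place 12 vCPU, 4 vCPU left
host 4: place 1 vCPU, 3 vCPU left
host 5: place 9 vCPU, 7 vCPU left
host 6: place 12 vCPU, 4 vCPU left
host 7: place 11 vCPU, 5 vCPU left
host 7: place 3 vCPU, 2 vCPU left
host 8: place 10 vCPU, 6 vCPU left
host 9: place 11 vCPU, 5 vCPU left
host 9: place 1 vCPU, 4 vCPU left
host 10: place 12 vCPU, 4 vCPU left
host 11: place 11 vCPU, 5 vCPU left
host 11: place 3 vCPU, 2 vCPU left
host 12: place 12 vCPU, 4 vCPU left
host 13: place 11 vCPU, 5 vCPU left

13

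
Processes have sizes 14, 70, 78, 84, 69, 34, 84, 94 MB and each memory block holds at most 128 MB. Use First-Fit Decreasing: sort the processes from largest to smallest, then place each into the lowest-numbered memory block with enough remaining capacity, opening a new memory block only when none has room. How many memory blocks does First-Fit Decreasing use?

Sorted descending: 94, 84, 84, 78, 70, 69, 34, 14.
Put 94 MB in memory block 1; 34 MB remain.
Put 84 MB in memory block 2; 44 MB remain.
Put 84 MB in memory block 3; 44 MB remain.
Put 78 MB in memory block 4; 50 MB remain.
Put 70 MB in memory block 5; 58 MB remain.
Put 69 MB in memory block 6; 59 MB remain.
Put 34 MB in memory block 1; 0 MB remain.
Put 14 MB in memory block 2; 30 MB remain.

6 memory blocks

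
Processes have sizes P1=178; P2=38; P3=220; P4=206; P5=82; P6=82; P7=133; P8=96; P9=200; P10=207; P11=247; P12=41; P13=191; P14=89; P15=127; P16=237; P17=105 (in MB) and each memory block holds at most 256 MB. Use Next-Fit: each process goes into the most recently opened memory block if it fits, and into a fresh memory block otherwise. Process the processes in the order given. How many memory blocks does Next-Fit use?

memory block 1: place P1 (178 MB), 78 MB left
memory block 1: place P2 (38 MB), 40 MB left
memory block 2: place P3 (220 MB), 36 MB left
memory block 3: place P4 (206 MB), 50 MB left
memory block 4: place P5 (82 MB), 174 MB left
memory block 4: place P6 (82 MB), 92 MB left
memory block 5: place P7 (133 MB), 123 MB left
memory block 5: place P8 (96 MB), 27 MB left
memory block 6: place P9 (200 MB), 56 MB left
memory block 7: place P10 (207 MB), 49 MB left
memory block 8: place P11 (247 MB), 9 MB left
memory block 9: place P12 (41 MB), 215 MB left
memory block 9: place P13 (191 MB), 24 MB left
memory block 10: place P14 (89 MB), 167 MB left
memory block 10: place P15 (127 MB), 40 MB left
memory block 11: place P16 (237 MB), 19 MB left
memory block 12: place P17 (105 MB), 151 MB left

12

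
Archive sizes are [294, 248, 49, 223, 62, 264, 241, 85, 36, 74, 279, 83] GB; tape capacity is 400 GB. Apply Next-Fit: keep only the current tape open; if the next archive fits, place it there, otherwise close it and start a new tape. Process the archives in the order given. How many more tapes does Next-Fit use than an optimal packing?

1

Next-Fit: [294] [248,49] [223,62] [264] [241,85,36] [74,279] [83] → 7 tapes.
6 archives exceed 200 GB (half the capacity), and no two of those can share a tape, so at least 6 tapes are needed.
An optimal packing achieves that bound: [294,85] [279,83,36] [264,74,62] [248,49] [241] [223] → 6 tapes.
Excess: 7 − 6 = 1.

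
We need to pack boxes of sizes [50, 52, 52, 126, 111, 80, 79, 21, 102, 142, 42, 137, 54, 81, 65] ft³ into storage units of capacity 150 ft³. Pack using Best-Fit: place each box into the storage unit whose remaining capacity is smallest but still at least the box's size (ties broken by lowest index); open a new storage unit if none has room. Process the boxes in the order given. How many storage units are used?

50 ft³ → storage unit 1 (remaining 100 ft³)
52 ft³ → storage unit 1 (remaining 48 ft³)
52 ft³ → storage unit 2 (remaining 98 ft³)
126 ft³ → storage unit 3 (remaining 24 ft³)
111 ft³ → storage unit 4 (remaining 39 ft³)
80 ft³ → storage unit 2 (remaining 18 ft³)
79 ft³ → storage unit 5 (remaining 71 ft³)
21 ft³ → storage unit 3 (remaining 3 ft³)
102 ft³ → storage unit 6 (remaining 48 ft³)
142 ft³ → storage unit 7 (remaining 8 ft³)
42 ft³ → storage unit 1 (remaining 6 ft³)
137 ft³ → storage unit 8 (remaining 13 ft³)
54 ft³ → storage unit 5 (remaining 17 ft³)
81 ft³ → storage unit 9 (remaining 69 ft³)
65 ft³ → storage unit 9 (remaining 4 ft³)
Final storage units: [50,52,42] [52,80] [126,21] [111] [79,54] [102] [142] [137] [81,65].

9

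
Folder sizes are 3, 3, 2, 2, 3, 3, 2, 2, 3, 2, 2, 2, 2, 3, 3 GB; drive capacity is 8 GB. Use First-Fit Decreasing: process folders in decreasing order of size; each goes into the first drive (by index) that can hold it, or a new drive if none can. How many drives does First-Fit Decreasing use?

5

Sorted descending: 3, 3, 3, 3, 3, 3, 3, 2, 2, 2, 2, 2, 2, 2, 2.
Put 3 GB in drive 1; 5 GB remain.
Put 3 GB in drive 1; 2 GB remain.
Put 3 GB in drive 2; 5 GB remain.
Put 3 GB in drive 2; 2 GB remain.
Put 3 GB in drive 3; 5 GB remain.
Put 3 GB in drive 3; 2 GB remain.
Put 3 GB in drive 4; 5 GB remain.
Put 2 GB in drive 1; 0 GB remain.
Put 2 GB in drive 2; 0 GB remain.
Put 2 GB in drive 3; 0 GB remain.
Put 2 GB in drive 4; 3 GB remain.
Put 2 GB in drive 4; 1 GB remain.
Put 2 GB in drive 5; 6 GB remain.
Put 2 GB in drive 5; 4 GB remain.
Put 2 GB in drive 5; 2 GB remain.
Final drives: [3,3,2] [3,3,2] [3,3,2] [3,2,2] [2,2,2].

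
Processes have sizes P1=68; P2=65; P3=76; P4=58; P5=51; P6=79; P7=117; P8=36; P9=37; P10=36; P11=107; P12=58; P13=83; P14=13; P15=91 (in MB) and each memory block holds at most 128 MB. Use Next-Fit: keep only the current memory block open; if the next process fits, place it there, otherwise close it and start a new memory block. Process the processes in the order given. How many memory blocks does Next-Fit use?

Put P1 (68 MB) in memory block 1; 60 MB remain.
Put P2 (65 MB) in memory block 2; 63 MB remain.
Put P3 (76 MB) in memory block 3; 52 MB remain.
Put P4 (58 MB) in memory block 4; 70 MB remain.
Put P5 (51 MB) in memory block 4; 19 MB remain.
Put P6 (79 MB) in memory block 5; 49 MB remain.
Put P7 (117 MB) in memory block 6; 11 MB remain.
Put P8 (36 MB) in memory block 7; 92 MB remain.
Put P9 (37 MB) in memory block 7; 55 MB remain.
Put P10 (36 MB) in memory block 7; 19 MB remain.
Put P11 (107 MB) in memory block 8; 21 MB remain.
Put P12 (58 MB) in memory block 9; 70 MB remain.
Put P13 (83 MB) in memory block 10; 45 MB remain.
Put P14 (13 MB) in memory block 10; 32 MB remain.
Put P15 (91 MB) in memory block 11; 37 MB remain.
Final memory blocks: [68] [65] [76] [58,51] [79] [117] [36,37,36] [107] [58] [83,13] [91].

11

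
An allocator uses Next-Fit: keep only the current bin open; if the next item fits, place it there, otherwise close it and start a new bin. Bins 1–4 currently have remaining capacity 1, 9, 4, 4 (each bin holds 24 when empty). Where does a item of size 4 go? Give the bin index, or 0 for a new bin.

4

Next-Fit only looks at bin 4, which has 4 free.
4 fits there.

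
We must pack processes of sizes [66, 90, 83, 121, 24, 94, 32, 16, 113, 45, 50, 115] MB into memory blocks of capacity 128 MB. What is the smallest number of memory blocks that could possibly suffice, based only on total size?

Total size = 66 + 90 + 83 + 121 + 24 + 94 + 32 + 16 + 113 + 45 + 50 + 115 = 849 MB.
⌈849 / 128⌉ = 7.

7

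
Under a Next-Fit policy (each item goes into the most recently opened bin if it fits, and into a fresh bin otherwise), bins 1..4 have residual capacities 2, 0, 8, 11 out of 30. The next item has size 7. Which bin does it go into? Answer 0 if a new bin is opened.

Next-Fit only looks at bin 4, which has 11 free.
7 fits there.

4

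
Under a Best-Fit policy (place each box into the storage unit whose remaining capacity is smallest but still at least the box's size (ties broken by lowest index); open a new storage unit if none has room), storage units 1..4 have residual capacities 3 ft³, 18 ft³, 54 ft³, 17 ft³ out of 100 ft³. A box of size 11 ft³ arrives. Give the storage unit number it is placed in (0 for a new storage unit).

Storage units with room: storage unit 2 (18 ft³), storage unit 3 (54 ft³), storage unit 4 (17 ft³).
Tightest fit is storage unit 4 with 17 ft³ free.

4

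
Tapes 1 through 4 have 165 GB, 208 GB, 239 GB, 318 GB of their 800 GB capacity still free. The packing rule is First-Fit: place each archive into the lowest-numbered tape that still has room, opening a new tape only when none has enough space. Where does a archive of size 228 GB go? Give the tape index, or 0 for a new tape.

3

Tapes with room: tape 3 (239 GB), tape 4 (318 GB).
The first with room is tape 3.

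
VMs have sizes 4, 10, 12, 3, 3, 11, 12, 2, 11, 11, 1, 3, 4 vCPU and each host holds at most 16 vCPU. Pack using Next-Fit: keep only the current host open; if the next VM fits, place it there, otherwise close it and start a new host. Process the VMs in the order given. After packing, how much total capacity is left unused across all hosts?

host 1: place 4 vCPU, 12 vCPU left
host 1: place 10 vCPU, 2 vCPU left
host 2: place 12 vCPU, 4 vCPU left
host 2: place 3 vCPU, 1 vCPU left
host 3: place 3 vCPU, 13 vCPU left
host 3: place 11 vCPU, 2 vCPU left
host 4: place 12 vCPU, 4 vCPU left
host 4: place 2 vCPU, 2 vCPU left
host 5: place 11 vCPU, 5 vCPU left
host 6: place 11 vCPU, 5 vCPU left
host 6: place 1 vCPU, 4 vCPU left
host 6: place 3 vCPU, 1 vCPU left
host 7: place 4 vCPU, 12 vCPU left
7 hosts × 16 vCPU = 112 vCPU; used 87 vCPU; unused 25 vCPU.

25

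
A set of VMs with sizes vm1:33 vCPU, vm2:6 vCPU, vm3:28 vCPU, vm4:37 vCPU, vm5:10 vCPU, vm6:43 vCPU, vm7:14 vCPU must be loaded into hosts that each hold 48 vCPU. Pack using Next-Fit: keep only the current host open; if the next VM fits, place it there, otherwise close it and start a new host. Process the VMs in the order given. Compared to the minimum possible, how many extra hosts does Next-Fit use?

1

Next-Fit: [33,6] [28] [37,10] [43] [14] → 5 hosts.
Total size 171 vCPU; any packing needs at least ⌈171/48⌉ = 4 hosts.
An optimal packing achieves that bound: [43] [37,10] [33,14] [28,6] → 4 hosts.
Excess: 5 − 4 = 1.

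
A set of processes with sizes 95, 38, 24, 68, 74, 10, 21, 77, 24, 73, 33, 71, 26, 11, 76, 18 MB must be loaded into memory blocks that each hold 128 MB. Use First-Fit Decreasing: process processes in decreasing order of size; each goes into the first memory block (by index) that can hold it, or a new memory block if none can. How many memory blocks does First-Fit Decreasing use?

7

Sorted descending: 95, 77, 76, 74, 73, 71, 68, 38, 33, 26, 24, 24, 21, 18, 11, 10.
memory block 1: place 95 MB, 33 MB left
memory block 2: place 77 MB, 51 MB left
memory block 3: place 76 MB, 52 MB left
memory block 4: place 74 MB, 54 MB left
memory block 5: place 73 MB, 55 MB left
memory block 6: place 71 MB, 57 MB left
memory block 7: place 68 MB, 60 MB left
memory block 2: place 38 MB, 13 MB left
memory block 1: place 33 MB, 0 MB left
memory block 3: place 26 MB, 26 MB left
memory block 3: place 24 MB, 2 MB left
memory block 4: place 24 MB, 30 MB left
memory block 4: place 21 MB, 9 MB left
memory block 5: place 18 MB, 37 MB left
memory block 2: place 11 MB, 2 MB left
memory block 5: place 10 MB, 27 MB left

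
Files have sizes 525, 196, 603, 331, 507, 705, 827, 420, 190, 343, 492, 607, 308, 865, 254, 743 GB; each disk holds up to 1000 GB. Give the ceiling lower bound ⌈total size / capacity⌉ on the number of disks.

8

Total size = 525 + 196 + 603 + 331 + 507 + 705 + 827 + 420 + 190 + 343 + 492 + 607 + 308 + 865 + 254 + 743 = 7916 GB.
⌈7916 / 1000⌉ = 8.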